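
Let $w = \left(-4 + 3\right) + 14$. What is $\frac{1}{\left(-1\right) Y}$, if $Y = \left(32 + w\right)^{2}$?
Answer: $- \frac{1}{2025} \approx -0.00049383$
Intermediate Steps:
$w = 13$ ($w = -1 + 14 = 13$)
$Y = 2025$ ($Y = \left(32 + 13\right)^{2} = 45^{2} = 2025$)
$\frac{1}{\left(-1\right) Y} = \frac{1}{\left(-1\right) 2025} = \frac{1}{-2025} = - \frac{1}{2025}$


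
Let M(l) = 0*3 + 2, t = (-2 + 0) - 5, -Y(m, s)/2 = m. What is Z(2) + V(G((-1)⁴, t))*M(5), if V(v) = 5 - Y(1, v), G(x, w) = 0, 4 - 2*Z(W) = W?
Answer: 15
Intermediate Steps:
Y(m, s) = -2*m
t = -7 (t = -2 - 5 = -7)
Z(W) = 2 - W/2
M(l) = 2 (M(l) = 0 + 2 = 2)
V(v) = 7 (V(v) = 5 - (-2) = 5 - 1*(-2) = 5 + 2 = 7)
Z(2) + V(G((-1)⁴, t))*M(5) = (2 - ½*2) + 7*2 = (2 - 1) + 14 = 1 + 14 = 15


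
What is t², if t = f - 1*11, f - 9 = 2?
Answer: 0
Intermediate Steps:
f = 11 (f = 9 + 2 = 11)
t = 0 (t = 11 - 1*11 = 11 - 11 = 0)
t² = 0² = 0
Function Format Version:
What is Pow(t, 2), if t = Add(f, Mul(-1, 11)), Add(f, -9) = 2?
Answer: 0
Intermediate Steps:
f = 11 (f = Add(9, 2) = 11)
t = 0 (t = Add(11, Mul(-1, 11)) = Add(11, -11) = 0)
Pow(t, 2) = Pow(0, 2) = 0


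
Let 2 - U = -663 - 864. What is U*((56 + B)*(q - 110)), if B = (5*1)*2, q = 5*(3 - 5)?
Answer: -12109680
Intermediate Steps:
q = -10 (q = 5*(-2) = -10)
B = 10 (B = 5*2 = 10)
U = 1529 (U = 2 - (-663 - 864) = 2 - 1*(-1527) = 2 + 1527 = 1529)
U*((56 + B)*(q - 110)) = 1529*((56 + 10)*(-10 - 110)) = 1529*(66*(-120)) = 1529*(-7920) = -12109680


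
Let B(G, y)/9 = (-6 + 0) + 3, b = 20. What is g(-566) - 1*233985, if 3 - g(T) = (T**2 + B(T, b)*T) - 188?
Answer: -569432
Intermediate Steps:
B(G, y) = -27 (B(G, y) = 9*((-6 + 0) + 3) = 9*(-6 + 3) = 9*(-3) = -27)
g(T) = 191 - T**2 + 27*T (g(T) = 3 - ((T**2 - 27*T) - 188) = 3 - (-188 + T**2 - 27*T) = 3 + (188 - T**2 + 27*T) = 191 - T**2 + 27*T)
g(-566) - 1*233985 = (191 - 1*(-566)**2 + 27*(-566)) - 1*233985 = (191 - 1*320356 - 15282) - 233985 = (191 - 320356 - 15282) - 233985 = -335447 - 233985 = -569432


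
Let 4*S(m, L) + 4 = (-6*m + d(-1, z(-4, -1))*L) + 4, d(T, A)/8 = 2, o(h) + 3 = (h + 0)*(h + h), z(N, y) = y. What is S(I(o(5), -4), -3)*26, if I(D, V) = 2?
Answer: -390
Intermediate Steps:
o(h) = -3 + 2*h² (o(h) = -3 + (h + 0)*(h + h) = -3 + h*(2*h) = -3 + 2*h²)
d(T, A) = 16 (d(T, A) = 8*2 = 16)
S(m, L) = 4*L - 3*m/2 (S(m, L) = -1 + ((-6*m + 16*L) + 4)/4 = -1 + (4 - 6*m + 16*L)/4 = -1 + (1 + 4*L - 3*m/2) = 4*L - 3*m/2)
S(I(o(5), -4), -3)*26 = (4*(-3) - 3/2*2)*26 = (-12 - 3)*26 = -15*26 = -390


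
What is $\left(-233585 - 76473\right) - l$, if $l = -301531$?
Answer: $-8527$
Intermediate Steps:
$\left(-233585 - 76473\right) - l = \left(-233585 - 76473\right) - -301531 = -310058 + 301531 = -8527$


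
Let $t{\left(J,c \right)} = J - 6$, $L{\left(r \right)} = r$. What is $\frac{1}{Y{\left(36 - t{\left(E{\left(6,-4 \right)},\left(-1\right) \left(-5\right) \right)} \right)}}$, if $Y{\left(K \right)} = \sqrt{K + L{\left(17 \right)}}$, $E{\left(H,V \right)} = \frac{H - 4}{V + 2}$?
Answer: $\frac{\sqrt{15}}{30} \approx 0.1291$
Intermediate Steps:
$E{\left(H,V \right)} = \frac{-4 + H}{2 + V}$
$t{\left(J,c \right)} = -6 + J$ ($t{\left(J,c \right)} = J - 6 = -6 + J$)
$Y{\left(K \right)} = \sqrt{17 + K}$ ($Y{\left(K \right)} = \sqrt{K + 17} = \sqrt{17 + K}$)
$\frac{1}{Y{\left(36 - t{\left(E{\left(6,-4 \right)},\left(-1\right) \left(-5\right) \right)} \right)}} = \frac{1}{\sqrt{17 + \left(36 - \left(-6 + \frac{-4 + 6}{2 - 4}\right)\right)}} = \frac{1}{\sqrt{17 + \left(36 - \left(-6 + \frac{1}{-2} \cdot 2\right)\right)}} = \frac{1}{\sqrt{17 + \left(36 - \left(-6 - 1\right)\right)}} = \frac{1}{\sqrt{17 + \left(36 - -7\right)}} = \frac{1}{\sqrt{17 + \left(36 + 7\right)}} = \frac{1}{\sqrt{17 + 43}} = \frac{1}{\sqrt{60}} = \frac{1}{2 \sqrt{15}} = \frac{\sqrt{15}}{30}$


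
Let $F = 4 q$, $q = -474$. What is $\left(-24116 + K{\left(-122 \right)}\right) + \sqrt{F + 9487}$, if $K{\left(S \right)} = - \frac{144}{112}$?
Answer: $- \frac{168821}{7} + \sqrt{7591} \approx -24030.0$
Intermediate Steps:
$K{\left(S \right)} = - \frac{9}{7}$ ($K{\left(S \right)} = \left(-144\right) \frac{1}{112} = - \frac{9}{7}$)
$F = -1896$ ($F = 4 \left(-474\right) = -1896$)
$\left(-24116 + K{\left(-122 \right)}\right) + \sqrt{F + 9487} = \left(-24116 - \frac{9}{7}\right) + \sqrt{-1896 + 9487} = - \frac{168821}{7} + \sqrt{7591}$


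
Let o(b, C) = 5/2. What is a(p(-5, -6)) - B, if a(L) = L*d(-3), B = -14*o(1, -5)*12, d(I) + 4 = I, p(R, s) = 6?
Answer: 378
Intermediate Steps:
d(I) = -4 + I
o(b, C) = 5/2 (o(b, C) = 5*(½) = 5/2)
B = -420 (B = -14*5/2*12 = -35*12 = -420)
a(L) = -7*L (a(L) = L*(-4 - 3) = L*(-7) = -7*L)
a(p(-5, -6)) - B = -7*6 - 1*(-420) = -42 + 420 = 378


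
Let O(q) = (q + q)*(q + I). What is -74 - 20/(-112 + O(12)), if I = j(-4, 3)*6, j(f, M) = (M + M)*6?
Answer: -19833/268 ≈ -74.004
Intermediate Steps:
j(f, M) = 12*M (j(f, M) = (2*M)*6 = 12*M)
I = 216 (I = (12*3)*6 = 36*6 = 216)
O(q) = 2*q*(216 + q) (O(q) = (q + q)*(q + 216) = (2*q)*(216 + q) = 2*q*(216 + q))
-74 - 20/(-112 + O(12)) = -74 - 20/(-112 + 2*12*(216 + 12)) = -74 - 20/(-112 + 2*12*228) = -74 - 20/(-112 + 5472) = -74 - 20/5360 = -74 + (1/5360)*(-20) = -74 - 1/268 = -19833/268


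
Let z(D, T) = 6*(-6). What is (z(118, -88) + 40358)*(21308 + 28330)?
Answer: 2001503436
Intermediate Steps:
z(D, T) = -36
(z(118, -88) + 40358)*(21308 + 28330) = (-36 + 40358)*(21308 + 28330) = 40322*49638 = 2001503436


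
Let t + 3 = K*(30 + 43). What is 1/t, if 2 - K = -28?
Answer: 1/2187 ≈ 0.00045725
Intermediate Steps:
K = 30 (K = 2 - 1*(-28) = 2 + 28 = 30)
t = 2187 (t = -3 + 30*(30 + 43) = -3 + 30*73 = -3 + 2190 = 2187)
1/t = 1/2187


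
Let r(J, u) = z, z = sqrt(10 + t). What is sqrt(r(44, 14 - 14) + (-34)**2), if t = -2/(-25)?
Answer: sqrt(28900 + 30*sqrt(7))/5 ≈ 34.047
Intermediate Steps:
t = 2/25 (t = -2*(-1/25) = 2/25 ≈ 0.080000)
z = 6*sqrt(7)/5 (z = sqrt(10 + 2/25) = sqrt(252/25) = 6*sqrt(7)/5 ≈ 3.1749)
r(J, u) = 6*sqrt(7)/5
sqrt(r(44, 14 - 14) + (-34)**2) = sqrt(6*sqrt(7)/5 + (-34)**2) = sqrt(6*sqrt(7)/5 + 1156) = sqrt(1156 + 6*sqrt(7)/5)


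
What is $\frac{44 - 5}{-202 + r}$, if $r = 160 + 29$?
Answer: $-3$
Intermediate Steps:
$r = 189$
$\frac{44 - 5}{-202 + r} = \frac{44 - 5}{-202 + 189} = \frac{39}{-13} = 39 \left(- \frac{1}{13}\right) = -3$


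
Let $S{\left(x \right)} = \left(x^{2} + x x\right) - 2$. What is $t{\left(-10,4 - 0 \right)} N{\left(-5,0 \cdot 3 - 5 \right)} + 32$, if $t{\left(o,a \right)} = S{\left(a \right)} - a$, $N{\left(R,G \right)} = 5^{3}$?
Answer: $3282$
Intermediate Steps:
$S{\left(x \right)} = -2 + 2 x^{2}$ ($S{\left(x \right)} = \left(x^{2} + x^{2}\right) - 2 = 2 x^{2} - 2 = -2 + 2 x^{2}$)
$N{\left(R,G \right)} = 125$
$t{\left(o,a \right)} = -2 - a + 2 a^{2}$ ($t{\left(o,a \right)} = \left(-2 + 2 a^{2}\right) - a = -2 - a + 2 a^{2}$)
$t{\left(-10,4 - 0 \right)} N{\left(-5,0 \cdot 3 - 5 \right)} + 32 = \left(-2 - \left(4 - 0\right) + 2 \left(4 - 0\right)^{2}\right) 125 + 32 = \left(-2 - \left(4 + 0\right) + 2 \left(4 + 0\right)^{2}\right) 125 + 32 = \left(-2 - 4 + 2 \cdot 4^{2}\right) 125 + 32 = \left(-2 - 4 + 2 \cdot 16\right) 125 + 32 = \left(-2 - 4 + 32\right) 125 + 32 = 26 \cdot 125 + 32 = 3250 + 32 = 3282$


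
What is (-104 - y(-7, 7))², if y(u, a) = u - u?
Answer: 10816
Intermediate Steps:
y(u, a) = 0
(-104 - y(-7, 7))² = (-104 - 1*0)² = (-104 + 0)² = (-104)² = 10816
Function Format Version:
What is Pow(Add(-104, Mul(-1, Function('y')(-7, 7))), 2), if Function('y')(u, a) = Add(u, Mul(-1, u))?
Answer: 10816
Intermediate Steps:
Function('y')(u, a) = 0
Pow(Add(-104, Mul(-1, Function('y')(-7, 7))), 2) = Pow(Add(-104, Mul(-1, 0)), 2) = Pow(Add(-104, 0), 2) = Pow(-104, 2) = 10816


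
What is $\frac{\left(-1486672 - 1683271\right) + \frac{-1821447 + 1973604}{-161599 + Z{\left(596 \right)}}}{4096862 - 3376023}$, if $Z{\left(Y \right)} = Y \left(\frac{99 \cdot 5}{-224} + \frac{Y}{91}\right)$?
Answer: $- \frac{17474113638773}{3973578956781} \approx -4.3976$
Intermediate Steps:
$Z{\left(Y \right)} = Y \left(- \frac{495}{224} + \frac{Y}{91}\right)$ ($Z{\left(Y \right)} = Y \left(495 \left(- \frac{1}{224}\right) + Y \frac{1}{91}\right) = Y \left(- \frac{495}{224} + \frac{Y}{91}\right)$)
$\frac{\left(-1486672 - 1683271\right) + \frac{-1821447 + 1973604}{-161599 + Z{\left(596 \right)}}}{4096862 - 3376023} = \frac{\left(-1486672 - 1683271\right) + \frac{-1821447 + 1973604}{-161599 + \frac{1}{2912} \cdot 596 \left(-6435 + 32 \cdot 596\right)}}{4096862 - 3376023} = \frac{-3169943 + \frac{152157}{-161599 + \frac{1}{2912} \cdot 596 \left(-6435 + 19072\right)}}{720839} = \left(-3169943 + \frac{152157}{-161599 + \frac{1}{2912} \cdot 596 \cdot 12637}\right) \frac{1}{720839} = \left(-3169943 + \frac{152157}{-161599 + \frac{1882913}{728}}\right) \frac{1}{720839} = \left(-3169943 + \frac{152157}{- \frac{115761159}{728}}\right) \frac{1}{720839} = \left(-3169943 + 152157 \left(- \frac{728}{115761159}\right)\right) \frac{1}{720839} = \left(-3169943 - \frac{36923432}{38587053}\right) \frac{1}{720839} = \left(- \frac{122318795471411}{38587053}\right) \frac{1}{720839} = - \frac{17474113638773}{3973578956781}$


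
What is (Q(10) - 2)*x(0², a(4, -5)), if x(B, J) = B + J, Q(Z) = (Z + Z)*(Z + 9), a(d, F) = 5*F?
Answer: -9450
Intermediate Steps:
Q(Z) = 2*Z*(9 + Z) (Q(Z) = (2*Z)*(9 + Z) = 2*Z*(9 + Z))
(Q(10) - 2)*x(0², a(4, -5)) = (2*10*(9 + 10) - 2)*(0² + 5*(-5)) = (2*10*19 - 2)*(0 - 25) = (380 - 2)*(-25) = 378*(-25) = -9450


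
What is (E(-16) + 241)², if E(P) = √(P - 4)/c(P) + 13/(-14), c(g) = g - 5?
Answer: 101666809/1764 - 6722*I*√5/147 ≈ 57634.0 - 102.25*I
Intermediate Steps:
c(g) = -5 + g
E(P) = -13/14 + √(-4 + P)/(-5 + P) (E(P) = √(P - 4)/(-5 + P) + 13/(-14) = √(-4 + P)/(-5 + P) + 13*(-1/14) = √(-4 + P)/(-5 + P) - 13/14 = -13/14 + √(-4 + P)/(-5 + P))
(E(-16) + 241)² = ((65 - 13*(-16) + 14*√(-4 - 16))/(14*(-5 - 16)) + 241)² = ((1/14)*(65 + 208 + 14*√(-20))/(-21) + 241)² = ((1/14)*(-1/21)*(65 + 208 + 14*(2*I*√5)) + 241)² = ((1/14)*(-1/21)*(65 + 208 + 28*I*√5) + 241)² = ((1/14)*(-1/21)*(273 + 28*I*√5) + 241)² = ((-13/14 - 2*I*√5/21) + 241)² = (3361/14 - 2*I*√5/21)²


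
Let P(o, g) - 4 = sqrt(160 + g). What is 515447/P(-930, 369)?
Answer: 515447/27 ≈ 19091.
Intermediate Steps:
P(o, g) = 4 + sqrt(160 + g)
515447/P(-930, 369) = 515447/(4 + sqrt(160 + 369)) = 515447/(4 + sqrt(529)) = 515447/(4 + 23) = 515447/27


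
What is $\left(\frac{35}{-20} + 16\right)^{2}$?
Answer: $\frac{3249}{16} \approx 203.06$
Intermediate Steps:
$\left(\frac{35}{-20} + 16\right)^{2} = \left(35 \left(- \frac{1}{20}\right) + 16\right)^{2} = \left(- \frac{7}{4} + 16\right)^{2} = \left(\frac{57}{4}\right)^{2} = \frac{3249}{16}$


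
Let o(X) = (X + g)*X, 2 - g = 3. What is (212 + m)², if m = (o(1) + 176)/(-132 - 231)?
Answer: 48720400/1089 ≈ 44739.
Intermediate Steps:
g = -1 (g = 2 - 1*3 = 2 - 3 = -1)
o(X) = X*(-1 + X) (o(X) = (X - 1)*X = (-1 + X)*X = X*(-1 + X))
m = -16/33 (m = (1*(-1 + 1) + 176)/(-132 - 231) = (1*0 + 176)/(-363) = (0 + 176)*(-1/363) = 176*(-1/363) = -16/33 ≈ -0.48485)
(212 + m)² = (212 - 16/33)² = (6980/33)² = 48720400/1089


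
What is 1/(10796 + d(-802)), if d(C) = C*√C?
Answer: 2699/158100806 + 401*I*√802/316201612 ≈ 1.7071e-5 + 3.5914e-5*I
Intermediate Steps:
d(C) = C^(3/2)
1/(10796 + d(-802)) = 1/(10796 + (-802)^(3/2)) = 1/(10796 - 802*I*√802)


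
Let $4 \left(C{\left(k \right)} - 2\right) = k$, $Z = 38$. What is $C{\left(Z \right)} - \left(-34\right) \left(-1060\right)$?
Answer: $- \frac{72057}{2} \approx -36029.0$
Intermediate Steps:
$C{\left(k \right)} = 2 + \frac{k}{4}$
$C{\left(Z \right)} - \left(-34\right) \left(-1060\right) = \left(2 + \frac{1}{4} \cdot 38\right) - \left(-34\right) \left(-1060\right) = \left(2 + \frac{19}{2}\right) - 36040 = \frac{23}{2} - 36040 = - \frac{72057}{2}$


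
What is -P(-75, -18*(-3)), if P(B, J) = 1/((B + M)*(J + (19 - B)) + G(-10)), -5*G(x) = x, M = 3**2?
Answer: 1/9766 ≈ 0.00010240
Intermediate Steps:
M = 9
G(x) = -x/5
P(B, J) = 1/(2 + (9 + B)*(19 + J - B)) (P(B, J) = 1/((B + 9)*(J + (19 - B)) - 1/5*(-10)) = 1/((9 + B)*(19 + J - B) + 2) = 1/(2 + (9 + B)*(19 + J - B)))
-P(-75, -18*(-3)) = -1/(173 - 1*(-75)**2 + 9*(-18*(-3)) + 10*(-75) - (-1350)*(-3)) = -1/(173 - 1*5625 + 9*54 - 750 - 75*54) = -1/(173 - 5625 + 486 - 750 - 4050) = -1/(-9766) = -1*(-1/9766) = 1/9766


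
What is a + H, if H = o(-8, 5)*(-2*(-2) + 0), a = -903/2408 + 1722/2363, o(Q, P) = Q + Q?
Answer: -1203169/18904 ≈ -63.646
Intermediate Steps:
o(Q, P) = 2*Q
a = 6687/18904 (a = -903*1/2408 + 1722*(1/2363) = -3/8 + 1722/2363 = 6687/18904 ≈ 0.35373)
H = -64 (H = (2*(-8))*(-2*(-2) + 0) = -16*(4 + 0) = -16*4 = -64)
a + H = 6687/18904 - 64 = -1203169/18904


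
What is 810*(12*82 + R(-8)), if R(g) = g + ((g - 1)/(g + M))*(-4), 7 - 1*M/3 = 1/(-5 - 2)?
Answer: 37258380/47 ≈ 7.9273e+5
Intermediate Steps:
M = 150/7 (M = 21 - 3/(-5 - 2) = 21 - 3/(-7) = 21 - 3*(-⅐) = 21 + 3/7 = 150/7 ≈ 21.429)
R(g) = g - 4*(-1 + g)/(150/7 + g) (R(g) = g + ((g - 1)/(g + 150/7))*(-4) = g + ((-1 + g)/(150/7 + g))*(-4) = g - 4*(-1 + g)/(150/7 + g))
810*(12*82 + R(-8)) = 810*(12*82 + (28 + 7*(-8)² + 122*(-8))/(150 + 7*(-8))) = 810*(984 + (28 + 7*64 - 976)/(150 - 56)) = 810*(984 + (28 + 448 - 976)/94) = 810*(984 + (1/94)*(-500)) = 810*(984 - 250/47) = 810*(45998/47) = 37258380/47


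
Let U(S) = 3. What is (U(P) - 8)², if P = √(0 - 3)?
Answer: 25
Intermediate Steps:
P = I*√3 (P = √(-3) = I*√3 ≈ 1.732*I)
(U(P) - 8)² = (3 - 8)² = (-5)² = 25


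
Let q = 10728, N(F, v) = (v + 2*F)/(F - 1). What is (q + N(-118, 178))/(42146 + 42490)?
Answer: 638345/5035842 ≈ 0.12676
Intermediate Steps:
N(F, v) = (v + 2*F)/(-1 + F)
(q + N(-118, 178))/(42146 + 42490) = (10728 + (178 + 2*(-118))/(-1 - 118))/(42146 + 42490) = (10728 + (178 - 236)/(-119))/84636 = (10728 - 1/119*(-58))*(1/84636) = (10728 + 58/119)*(1/84636) = (1276690/119)*(1/84636) = 638345/5035842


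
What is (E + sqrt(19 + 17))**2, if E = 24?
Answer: 900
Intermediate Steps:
(E + sqrt(19 + 17))**2 = (24 + sqrt(19 + 17))**2 = (24 + sqrt(36))**2 = (24 + 6)**2 = 30**2 = 900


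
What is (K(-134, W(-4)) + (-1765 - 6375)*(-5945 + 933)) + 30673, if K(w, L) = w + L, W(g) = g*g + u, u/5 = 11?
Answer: 40828290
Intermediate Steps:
u = 55 (u = 5*11 = 55)
W(g) = 55 + g**2 (W(g) = g*g + 55 = g**2 + 55 = 55 + g**2)
K(w, L) = L + w
(K(-134, W(-4)) + (-1765 - 6375)*(-5945 + 933)) + 30673 = (((55 + (-4)**2) - 134) + (-1765 - 6375)*(-5945 + 933)) + 30673 = (((55 + 16) - 134) - 8140*(-5012)) + 30673 = ((71 - 134) + 40797680) + 30673 = (-63 + 40797680) + 30673 = 40797617 + 30673 = 40828290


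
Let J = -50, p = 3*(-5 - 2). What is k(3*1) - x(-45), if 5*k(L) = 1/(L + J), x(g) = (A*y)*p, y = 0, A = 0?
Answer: -1/235 ≈ -0.0042553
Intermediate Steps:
p = -21 (p = 3*(-7) = -21)
x(g) = 0 (x(g) = (0*0)*(-21) = 0*(-21) = 0)
k(L) = 1/(5*(-50 + L)) (k(L) = 1/(5*(L - 50)) = 1/(5*(-50 + L)))
k(3*1) - x(-45) = 1/(5*(-50 + 3*1)) - 1*0 = 1/(5*(-50 + 3)) + 0 = (1/5)/(-47) + 0 = (1/5)*(-1/47) + 0 = -1/235 + 0 = -1/235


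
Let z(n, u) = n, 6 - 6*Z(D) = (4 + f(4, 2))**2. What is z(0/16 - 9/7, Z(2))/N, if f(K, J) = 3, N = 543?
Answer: -3/1267 ≈ -0.0023678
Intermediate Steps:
Z(D) = -43/6 (Z(D) = 1 - (4 + 3)**2/6 = 1 - 1/6*7**2 = 1 - 1/6*49 = 1 - 49/6 = -43/6)
z(0/16 - 9/7, Z(2))/N = (0/16 - 9/7)/543 = (0*(1/16) - 9*1/7)*(1/543) = (0 - 9/7)*(1/543) = -9/7*1/543 = -3/1267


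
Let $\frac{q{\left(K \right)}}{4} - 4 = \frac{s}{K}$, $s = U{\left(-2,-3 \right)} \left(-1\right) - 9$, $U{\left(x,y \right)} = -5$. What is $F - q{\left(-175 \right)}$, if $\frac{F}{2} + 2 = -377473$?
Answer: $- \frac{132119066}{175} \approx -7.5497 \cdot 10^{5}$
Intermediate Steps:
$F = -754950$ ($F = -4 + 2 \left(-377473\right) = -4 - 754946 = -754950$)
$s = -4$ ($s = \left(-5\right) \left(-1\right) - 9 = 5 - 9 = -4$)
$q{\left(K \right)} = 16 - \frac{16}{K}$ ($q{\left(K \right)} = 16 + 4 \left(- \frac{4}{K}\right) = 16 - \frac{16}{K}$)
$F - q{\left(-175 \right)} = -754950 - \left(16 - \frac{16}{-175}\right) = -754950 - \left(16 - - \frac{16}{175}\right) = -754950 - \left(16 + \frac{16}{175}\right) = -754950 - \frac{2816}{175} = - \frac{132119066}{175}$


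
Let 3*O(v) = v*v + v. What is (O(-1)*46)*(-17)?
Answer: 0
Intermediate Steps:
O(v) = v/3 + v²/3 (O(v) = (v*v + v)/3 = (v² + v)/3 = (v + v²)/3 = v/3 + v²/3)
(O(-1)*46)*(-17) = (((⅓)*(-1)*(1 - 1))*46)*(-17) = (((⅓)*(-1)*0)*46)*(-17) = (0*46)*(-17) = 0*(-17) = 0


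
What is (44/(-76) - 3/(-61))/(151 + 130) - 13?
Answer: -4234441/325679 ≈ -13.002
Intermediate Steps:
(44/(-76) - 3/(-61))/(151 + 130) - 13 = (44*(-1/76) - 3*(-1/61))/281 - 13 = (-11/19 + 3/61)/281 - 13 = (1/281)*(-614/1159) - 13 = -614/325679 - 13 = -4234441/325679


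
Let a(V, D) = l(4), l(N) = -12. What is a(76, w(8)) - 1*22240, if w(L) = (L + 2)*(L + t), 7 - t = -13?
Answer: -22252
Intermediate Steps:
t = 20 (t = 7 - 1*(-13) = 7 + 13 = 20)
w(L) = (2 + L)*(20 + L) (w(L) = (L + 2)*(L + 20) = (2 + L)*(20 + L))
a(V, D) = -12
a(76, w(8)) - 1*22240 = -12 - 1*22240 = -12 - 22240 = -22252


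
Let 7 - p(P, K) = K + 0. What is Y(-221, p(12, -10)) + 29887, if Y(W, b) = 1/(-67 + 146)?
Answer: 2361074/79 ≈ 29887.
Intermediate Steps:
p(P, K) = 7 - K (p(P, K) = 7 - (K + 0) = 7 - K)
Y(W, b) = 1/79
Y(-221, p(12, -10)) + 29887 = 1/79 + 29887 = 2361074/79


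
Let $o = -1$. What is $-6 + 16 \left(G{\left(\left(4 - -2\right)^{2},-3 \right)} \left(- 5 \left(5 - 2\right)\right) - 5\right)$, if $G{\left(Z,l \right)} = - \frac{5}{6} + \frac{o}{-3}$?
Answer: $34$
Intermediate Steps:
$G{\left(Z,l \right)} = - \frac{1}{2}$ ($G{\left(Z,l \right)} = - \frac{5}{6} - \frac{1}{-3} = \left(-5\right) \frac{1}{6} - - \frac{1}{3} = - \frac{5}{6} + \frac{1}{3} = - \frac{1}{2}$)
$-6 + 16 \left(G{\left(\left(4 - -2\right)^{2},-3 \right)} \left(- 5 \left(5 - 2\right)\right) - 5\right) = -6 + 16 \left(- \frac{\left(-5\right) \left(5 - 2\right)}{2} - 5\right) = -6 + 16 \left(- \frac{\left(-5\right) 3}{2} - 5\right) = -6 + 16 \left(\left(- \frac{1}{2}\right) \left(-15\right) - 5\right) = -6 + 16 \left(\frac{15}{2} - 5\right) = -6 + 16 \cdot \frac{5}{2} = -6 + 40 = 34$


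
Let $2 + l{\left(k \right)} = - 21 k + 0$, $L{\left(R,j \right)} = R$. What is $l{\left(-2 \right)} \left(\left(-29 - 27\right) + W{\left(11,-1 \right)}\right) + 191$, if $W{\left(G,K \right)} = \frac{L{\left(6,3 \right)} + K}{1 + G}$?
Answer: $- \frac{6097}{3} \approx -2032.3$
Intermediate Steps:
$l{\left(k \right)} = -2 - 21 k$ ($l{\left(k \right)} = -2 + \left(- 21 k + 0\right) = -2 - 21 k$)
$W{\left(G,K \right)} = \frac{6 + K}{1 + G}$
$l{\left(-2 \right)} \left(\left(-29 - 27\right) + W{\left(11,-1 \right)}\right) + 191 = \left(-2 - -42\right) \left(\left(-29 - 27\right) + \frac{6 - 1}{1 + 11}\right) + 191 = \left(-2 + 42\right) \left(-56 + \frac{1}{12} \cdot 5\right) + 191 = 40 \left(-56 + \frac{1}{12} \cdot 5\right) + 191 = 40 \left(-56 + \frac{5}{12}\right) + 191 = 40 \left(- \frac{667}{12}\right) + 191 = - \frac{6670}{3} + 191 = - \frac{6097}{3}$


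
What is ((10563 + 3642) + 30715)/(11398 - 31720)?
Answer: -22460/10161 ≈ -2.2104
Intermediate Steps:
((10563 + 3642) + 30715)/(11398 - 31720) = (14205 + 30715)/(-20322) = 44920*(-1/20322) = -22460/10161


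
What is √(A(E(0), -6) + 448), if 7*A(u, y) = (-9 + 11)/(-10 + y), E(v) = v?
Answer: √351218/28 ≈ 21.166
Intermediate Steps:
A(u, y) = 2/(7*(-10 + y)) (A(u, y) = ((-9 + 11)/(-10 + y))/7 = (2/(-10 + y))/7 = 2/(7*(-10 + y)))
√(A(E(0), -6) + 448) = √(2/(7*(-10 - 6)) + 448) = √((2/7)/(-16) + 448) = √((2/7)*(-1/16) + 448) = √(-1/56 + 448) = √(25087/56) = √351218/28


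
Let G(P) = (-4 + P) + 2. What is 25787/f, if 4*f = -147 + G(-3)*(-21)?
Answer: -51574/21 ≈ -2455.9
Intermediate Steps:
G(P) = -2 + P
f = -21/2 (f = (-147 + (-2 - 3)*(-21))/4 = (-147 - 5*(-21))/4 = (-147 + 105)/4 = (1/4)*(-42) = -21/2 ≈ -10.500)
25787/f = 25787/(-21/2) = 25787*(-2/21) = -51574/21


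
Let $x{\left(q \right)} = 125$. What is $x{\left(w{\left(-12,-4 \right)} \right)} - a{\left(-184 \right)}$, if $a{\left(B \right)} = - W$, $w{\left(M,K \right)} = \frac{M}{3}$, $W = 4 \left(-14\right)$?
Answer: $69$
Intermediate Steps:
$W = -56$
$w{\left(M,K \right)} = \frac{M}{3}$ ($w{\left(M,K \right)} = M \frac{1}{3} = \frac{M}{3}$)
$a{\left(B \right)} = 56$ ($a{\left(B \right)} = \left(-1\right) \left(-56\right) = 56$)
$x{\left(w{\left(-12,-4 \right)} \right)} - a{\left(-184 \right)} = 125 - 56 = 69$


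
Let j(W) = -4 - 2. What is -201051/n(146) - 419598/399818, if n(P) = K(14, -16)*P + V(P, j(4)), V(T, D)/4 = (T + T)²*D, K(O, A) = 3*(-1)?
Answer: -129739744689/136389514522 ≈ -0.95124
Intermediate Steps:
K(O, A) = -3
j(W) = -6
V(T, D) = 16*D*T² (V(T, D) = 4*((T + T)²*D) = 4*((2*T)²*D) = 4*((4*T²)*D) = 4*(4*D*T²) = 16*D*T²)
n(P) = -96*P² - 3*P (n(P) = -3*P + 16*(-6)*P² = -3*P - 96*P² = -96*P² - 3*P)
-201051/n(146) - 419598/399818 = -201051*1/(438*(-1 - 32*146)) - 419598/399818 = -201051*1/(438*(-1 - 4672)) - 419598*1/399818 = -201051/(3*146*(-4673)) - 209799/199909 = -201051/(-2046774) - 209799/199909 = -201051*(-1/2046774) - 209799/199909 = 67017/682258 - 209799/199909 = -129739744689/136389514522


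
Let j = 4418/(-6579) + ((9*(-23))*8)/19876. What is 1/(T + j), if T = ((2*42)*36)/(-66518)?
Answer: -1087271665209/870152830844 ≈ -1.2495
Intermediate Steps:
j = -24676748/32691051 (j = 4418*(-1/6579) - 207*8*(1/19876) = -4418/6579 - 1656*1/19876 = -4418/6579 - 414/4969 = -24676748/32691051 ≈ -0.75485)
T = -1512/33259 (T = (84*36)*(-1/66518) = 3024*(-1/66518) = -1512/33259 ≈ -0.045461)
1/(T + j) = 1/(-1512/33259 - 24676748/32691051) = 1/(-870152830844/1087271665209) = -1087271665209/870152830844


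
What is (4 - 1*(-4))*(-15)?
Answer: -120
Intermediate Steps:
(4 - 1*(-4))*(-15) = (4 + 4)*(-15) = 8*(-15) = -120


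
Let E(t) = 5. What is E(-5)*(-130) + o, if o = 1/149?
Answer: -96849/149 ≈ -649.99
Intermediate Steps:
o = 1/149 ≈ 0.0067114
E(-5)*(-130) + o = 5*(-130) + 1/149 = -650 + 1/149 = -96849/149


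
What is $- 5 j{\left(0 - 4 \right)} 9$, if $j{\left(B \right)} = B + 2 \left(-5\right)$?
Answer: $630$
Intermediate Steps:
$j{\left(B \right)} = -10 + B$ ($j{\left(B \right)} = B - 10 = -10 + B$)
$- 5 j{\left(0 - 4 \right)} 9 = - 5 \left(-10 + \left(0 - 4\right)\right) 9 = - 5 \left(-10 - 4\right) 9 = \left(-5\right) \left(-14\right) 9 = 70 \cdot 9 = 630$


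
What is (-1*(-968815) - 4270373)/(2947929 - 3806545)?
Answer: 1650779/429308 ≈ 3.8452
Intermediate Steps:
(-1*(-968815) - 4270373)/(2947929 - 3806545) = (968815 - 4270373)/(-858616) = -3301558*(-1/858616) = 1650779/429308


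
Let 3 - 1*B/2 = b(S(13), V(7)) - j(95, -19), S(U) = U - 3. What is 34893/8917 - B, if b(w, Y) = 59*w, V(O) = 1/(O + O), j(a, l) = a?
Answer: 8809221/8917 ≈ 987.91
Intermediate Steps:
V(O) = 1/(2*O)
S(U) = -3 + U
B = -984 (B = 6 - 2*(59*(-3 + 13) - 1*95) = 6 - 2*(59*10 - 95) = 6 - 2*(590 - 95) = 6 - 2*495 = 6 - 990 = -984)
34893/8917 - B = 34893/8917 - 1*(-984) = 34893*(1/8917) + 984 = 34893/8917 + 984 = 8809221/8917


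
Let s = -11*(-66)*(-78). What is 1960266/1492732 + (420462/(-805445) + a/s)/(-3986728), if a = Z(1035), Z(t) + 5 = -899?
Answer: 2784766585838279010599/2120584549953474485595 ≈ 1.3132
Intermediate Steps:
Z(t) = -904 (Z(t) = -5 - 899 = -904)
s = -56628 (s = 726*(-78) = -56628)
a = -904
1960266/1492732 + (420462/(-805445) + a/s)/(-3986728) = 1960266/1492732 + (420462/(-805445) - 904/(-56628))/(-3986728) = 1960266*(1/1492732) + (420462*(-1/805445) - 904*(-1/56628))*(-1/3986728) = 980133/746366 + (-420462/805445 + 226/14157)*(-1/3986728) = 980133/746366 - 5770449964/11402684865*(-1/3986728) = 980133/746366 + 1442612491/11364850756617930 = 2784766585838279010599/2120584549953474485595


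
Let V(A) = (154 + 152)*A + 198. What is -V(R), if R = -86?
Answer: 26118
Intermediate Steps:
V(A) = 198 + 306*A (V(A) = 306*A + 198 = 198 + 306*A)
-V(R) = -(198 + 306*(-86)) = -(198 - 26316) = -1*(-26118) = 26118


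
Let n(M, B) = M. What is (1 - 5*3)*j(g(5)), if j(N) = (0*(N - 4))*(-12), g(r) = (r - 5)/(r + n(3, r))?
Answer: 0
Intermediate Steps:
g(r) = (-5 + r)/(3 + r) (g(r) = (r - 5)/(r + 3) = (-5 + r)/(3 + r))
j(N) = 0 (j(N) = (0*(-4 + N))*(-12) = 0*(-12) = 0)
(1 - 5*3)*j(g(5)) = (1 - 5*3)*0 = (1 - 15)*0 = -14*0 = 0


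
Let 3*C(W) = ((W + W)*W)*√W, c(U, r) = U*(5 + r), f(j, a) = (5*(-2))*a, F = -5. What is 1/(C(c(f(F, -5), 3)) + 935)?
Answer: 3/6402805 ≈ 4.6854e-7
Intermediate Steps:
f(j, a) = -10*a
C(W) = 2*W^(5/2)/3 (C(W) = (((W + W)*W)*√W)/3 = (((2*W)*W)*√W)/3 = ((2*W²)*√W)/3 = (2*W^(5/2))/3 = 2*W^(5/2)/3)
1/(C(c(f(F, -5), 3)) + 935) = 1/(2*((-10*(-5))*(5 + 3))^(5/2)/3 + 935) = 1/(2*(50*8)^(5/2)/3 + 935) = 1/(2*400^(5/2)/3 + 935) = 1/((⅔)*3200000 + 935) = 1/(6400000/3 + 935) = 1/(6402805/3) = 3/6402805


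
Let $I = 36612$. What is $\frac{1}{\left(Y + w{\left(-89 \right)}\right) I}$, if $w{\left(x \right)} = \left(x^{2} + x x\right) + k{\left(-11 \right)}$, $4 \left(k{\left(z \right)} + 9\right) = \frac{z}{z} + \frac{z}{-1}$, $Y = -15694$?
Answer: $\frac{1}{5198904} \approx 1.9235 \cdot 10^{-7}$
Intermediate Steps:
$k{\left(z \right)} = - \frac{35}{4} - \frac{z}{4}$ ($k{\left(z \right)} = -9 + \frac{\frac{z}{z} + \frac{z}{-1}}{4} = -9 + \frac{1 + z \left(-1\right)}{4} = -9 + \frac{1 - z}{4} = -9 - \left(- \frac{1}{4} + \frac{z}{4}\right) = - \frac{35}{4} - \frac{z}{4}$)
$w{\left(x \right)} = -6 + 2 x^{2}$ ($w{\left(x \right)} = \left(x^{2} + x x\right) - 6 = \left(x^{2} + x^{2}\right) + \left(- \frac{35}{4} + \frac{11}{4}\right) = 2 x^{2} - 6 = -6 + 2 x^{2}$)
$\frac{1}{\left(Y + w{\left(-89 \right)}\right) I} = \frac{1}{\left(-15694 - \left(6 - 2 \left(-89\right)^{2}\right)\right) 36612} = \frac{1}{-15694 + \left(-6 + 2 \cdot 7921\right)} \frac{1}{36612} = \frac{1}{-15694 + \left(-6 + 15842\right)} \frac{1}{36612} = \frac{1}{-15694 + 15836} \cdot \frac{1}{36612} = \frac{1}{142} \cdot \frac{1}{36612} = \frac{1}{5198904}$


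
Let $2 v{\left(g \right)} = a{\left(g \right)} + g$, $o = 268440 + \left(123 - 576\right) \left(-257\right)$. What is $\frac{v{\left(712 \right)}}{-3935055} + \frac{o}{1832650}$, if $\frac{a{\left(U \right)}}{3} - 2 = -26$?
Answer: $\frac{302772550871}{1442315709150} \approx 0.20992$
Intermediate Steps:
$a{\left(U \right)} = -72$ ($a{\left(U \right)} = 6 + 3 \left(-26\right) = 6 - 78 = -72$)
$o = 384861$ ($o = 268440 - -116421 = 268440 + 116421 = 384861$)
$v{\left(g \right)} = -36 + \frac{g}{2}$ ($v{\left(g \right)} = \frac{-72 + g}{2} = -36 + \frac{g}{2}$)
$\frac{v{\left(712 \right)}}{-3935055} + \frac{o}{1832650} = \frac{-36 + \frac{1}{2} \cdot 712}{-3935055} + \frac{384861}{1832650} = \left(-36 + 356\right) \left(- \frac{1}{3935055}\right) + 384861 \cdot \frac{1}{1832650} = 320 \left(- \frac{1}{3935055}\right) + \frac{384861}{1832650} = - \frac{64}{787011} + \frac{384861}{1832650} = \frac{302772550871}{1442315709150}$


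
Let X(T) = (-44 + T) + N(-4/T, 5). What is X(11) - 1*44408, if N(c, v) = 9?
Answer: -44432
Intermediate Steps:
X(T) = -35 + T (X(T) = (-44 + T) + 9 = -35 + T)
X(11) - 1*44408 = (-35 + 11) - 1*44408 = -24 - 44408 = -44432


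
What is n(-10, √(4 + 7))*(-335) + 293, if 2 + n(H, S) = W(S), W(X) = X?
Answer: 963 - 335*√11 ≈ -148.07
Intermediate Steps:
n(H, S) = -2 + S
n(-10, √(4 + 7))*(-335) + 293 = (-2 + √(4 + 7))*(-335) + 293 = (-2 + √11)*(-335) + 293 = (670 - 335*√11) + 293 = 963 - 335*√11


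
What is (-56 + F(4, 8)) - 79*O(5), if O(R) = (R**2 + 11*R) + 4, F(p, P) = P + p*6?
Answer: -6660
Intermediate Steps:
F(p, P) = P + 6*p
O(R) = 4 + R**2 + 11*R
(-56 + F(4, 8)) - 79*O(5) = (-56 + (8 + 6*4)) - 79*(4 + 5**2 + 11*5) = (-56 + (8 + 24)) - 79*(4 + 25 + 55) = (-56 + 32) - 79*84 = -24 - 6636 = -6660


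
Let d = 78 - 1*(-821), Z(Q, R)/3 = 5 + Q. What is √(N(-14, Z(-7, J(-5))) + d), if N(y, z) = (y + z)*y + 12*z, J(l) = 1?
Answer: 3*√123 ≈ 33.272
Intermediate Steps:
Z(Q, R) = 15 + 3*Q (Z(Q, R) = 3*(5 + Q) = 15 + 3*Q)
N(y, z) = 12*z + y*(y + z) (N(y, z) = y*(y + z) + 12*z = 12*z + y*(y + z))
d = 899 (d = 78 + 821 = 899)
√(N(-14, Z(-7, J(-5))) + d) = √(((-14)² + 12*(15 + 3*(-7)) - 14*(15 + 3*(-7))) + 899) = √((196 + 12*(15 - 21) - 14*(15 - 21)) + 899) = √((196 + 12*(-6) - 14*(-6)) + 899) = √((196 - 72 + 84) + 899) = √(208 + 899) = √1107 = 3*√123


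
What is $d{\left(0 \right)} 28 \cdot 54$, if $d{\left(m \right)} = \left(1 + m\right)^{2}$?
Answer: $1512$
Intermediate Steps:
$d{\left(0 \right)} 28 \cdot 54 = \left(1 + 0\right)^{2} \cdot 28 \cdot 54 = 1^{2} \cdot 28 \cdot 54 = 1 \cdot 28 \cdot 54 = 28 \cdot 54 = 1512$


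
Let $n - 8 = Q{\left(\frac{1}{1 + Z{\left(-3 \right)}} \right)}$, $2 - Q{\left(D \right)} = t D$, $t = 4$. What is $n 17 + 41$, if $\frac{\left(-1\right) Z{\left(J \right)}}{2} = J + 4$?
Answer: $279$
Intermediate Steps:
$Z{\left(J \right)} = -8 - 2 J$ ($Z{\left(J \right)} = - 2 \left(J + 4\right) = - 2 \left(4 + J\right) = -8 - 2 J$)
$Q{\left(D \right)} = 2 - 4 D$
$n = 14$ ($n = 8 - \left(-2 + \frac{4}{1 - 2}\right) = 8 - \left(-2 + \frac{4}{-1}\right) = 8 + \left(2 - -4\right) = 8 + \left(2 + 4\right) = 8 + 6 = 14$)
$n 17 + 41 = 14 \cdot 17 + 41 = 238 + 41 = 279$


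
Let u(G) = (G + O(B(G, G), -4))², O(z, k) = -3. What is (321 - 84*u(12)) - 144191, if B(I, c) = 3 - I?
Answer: -150674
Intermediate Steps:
u(G) = (-3 + G)² (u(G) = (G - 3)² = (-3 + G)²)
(321 - 84*u(12)) - 144191 = (321 - 84*(-3 + 12)²) - 144191 = (321 - 84*9²) - 144191 = (321 - 84*81) - 144191 = (321 - 6804) - 144191 = -6483 - 144191 = -150674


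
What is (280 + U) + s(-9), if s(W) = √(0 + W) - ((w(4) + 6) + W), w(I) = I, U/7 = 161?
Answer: 1406 + 3*I ≈ 1406.0 + 3.0*I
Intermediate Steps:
U = 1127 (U = 7*161 = 1127)
s(W) = -10 + √W - W (s(W) = √(0 + W) - ((4 + 6) + W) = √W - (10 + W) = √W + (-10 - W) = -10 + √W - W)
(280 + U) + s(-9) = (280 + 1127) + (-10 + √(-9) - 1*(-9)) = 1407 + (-10 + 3*I + 9) = 1407 + (-1 + 3*I) = 1406 + 3*I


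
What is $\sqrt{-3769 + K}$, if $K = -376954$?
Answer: $i \sqrt{380723} \approx 617.03 i$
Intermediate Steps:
$\sqrt{-3769 + K} = \sqrt{-3769 - 376954} = \sqrt{-380723} = i \sqrt{380723}$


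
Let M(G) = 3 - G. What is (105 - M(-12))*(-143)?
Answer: -12870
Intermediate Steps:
(105 - M(-12))*(-143) = (105 - (3 - 1*(-12)))*(-143) = (105 - (3 + 12))*(-143) = (105 - 1*15)*(-143) = (105 - 15)*(-143) = 90*(-143) = -12870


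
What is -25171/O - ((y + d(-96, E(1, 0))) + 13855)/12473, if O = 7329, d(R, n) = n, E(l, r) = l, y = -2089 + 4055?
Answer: -429917321/91414617 ≈ -4.7029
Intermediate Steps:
y = 1966
-25171/O - ((y + d(-96, E(1, 0))) + 13855)/12473 = -25171/7329 - ((1966 + 1) + 13855)/12473 = -25171*1/7329 - (1967 + 13855)*(1/12473) = -25171/7329 - 1*15822*(1/12473) = -25171/7329 - 15822*1/12473 = -25171/7329 - 15822/12473 = -429917321/91414617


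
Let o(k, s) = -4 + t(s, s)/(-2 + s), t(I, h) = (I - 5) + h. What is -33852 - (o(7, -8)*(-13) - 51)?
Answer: -338257/10 ≈ -33826.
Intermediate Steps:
t(I, h) = -5 + I + h (t(I, h) = (-5 + I) + h = -5 + I + h)
o(k, s) = -4 + (-5 + 2*s)/(-2 + s) (o(k, s) = -4 + (-5 + s + s)/(-2 + s) = -4 + (-5 + 2*s)/(-2 + s))
-33852 - (o(7, -8)*(-13) - 51) = -33852 - (((3 - 2*(-8))/(-2 - 8))*(-13) - 51) = -33852 - (((3 + 16)/(-10))*(-13) - 51) = -33852 - (-⅒*19*(-13) - 51) = -33852 - (-19/10*(-13) - 51) = -33852 - (247/10 - 51) = -33852 - 1*(-263/10) = -33852 + 263/10 = -338257/10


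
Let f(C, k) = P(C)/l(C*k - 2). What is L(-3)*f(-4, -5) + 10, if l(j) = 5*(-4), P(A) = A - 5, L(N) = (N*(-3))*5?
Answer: 121/4 ≈ 30.250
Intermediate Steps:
L(N) = -15*N (L(N) = -3*N*5 = -15*N)
P(A) = -5 + A
l(j) = -20
f(C, k) = ¼ - C/20 (f(C, k) = (-5 + C)/(-20) = (-5 + C)*(-1/20) = ¼ - C/20)
L(-3)*f(-4, -5) + 10 = (-15*(-3))*(¼ - 1/20*(-4)) + 10 = 45*(¼ + ⅕) + 10 = 45*(9/20) + 10 = 81/4 + 10 = 121/4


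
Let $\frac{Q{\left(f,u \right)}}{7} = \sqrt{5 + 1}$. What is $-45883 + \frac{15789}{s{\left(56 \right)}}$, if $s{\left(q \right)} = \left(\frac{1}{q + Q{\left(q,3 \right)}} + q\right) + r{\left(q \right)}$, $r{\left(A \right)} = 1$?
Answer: $- \frac{421402285519}{9240043} + \frac{110523 \sqrt{6}}{9240043} \approx -45606.0$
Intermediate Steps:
$Q{\left(f,u \right)} = 7 \sqrt{6}$ ($Q{\left(f,u \right)} = 7 \sqrt{5 + 1} = 7 \sqrt{6}$)
$s{\left(q \right)} = 1 + q + \frac{1}{q + 7 \sqrt{6}}$ ($s{\left(q \right)} = \left(\frac{1}{q + 7 \sqrt{6}} + q\right) + 1 = \left(q + \frac{1}{q + 7 \sqrt{6}}\right) + 1 = 1 + q + \frac{1}{q + 7 \sqrt{6}}$)
$-45883 + \frac{15789}{s{\left(56 \right)}} = -45883 + \frac{15789}{\frac{1}{56 + 7 \sqrt{6}} \left(1 + 56 + 56^{2} + 7 \sqrt{6} + 7 \cdot 56 \sqrt{6}\right)} = -45883 + \frac{15789}{\frac{1}{56 + 7 \sqrt{6}} \left(1 + 56 + 3136 + 7 \sqrt{6} + 392 \sqrt{6}\right)} = -45883 + \frac{15789}{\frac{1}{56 + 7 \sqrt{6}} \left(3193 + 399 \sqrt{6}\right)} = -45883 + 15789 \frac{56 + 7 \sqrt{6}}{3193 + 399 \sqrt{6}} = -45883 + \frac{15789 \left(56 + 7 \sqrt{6}\right)}{3193 + 399 \sqrt{6}}$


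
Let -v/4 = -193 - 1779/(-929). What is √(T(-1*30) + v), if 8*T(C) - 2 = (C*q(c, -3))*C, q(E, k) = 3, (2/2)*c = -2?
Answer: √3804595943/1858 ≈ 33.198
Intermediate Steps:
c = -2
T(C) = ¼ + 3*C²/8 (T(C) = ¼ + ((C*3)*C)/8 = ¼ + ((3*C)*C)/8 = ¼ + (3*C²)/8 = ¼ + 3*C²/8)
v = 710072/929 (v = -4*(-193 - 1779/(-929)) = -4*(-193 - 1779*(-1)/929) = -4*(-193 - 1*(-1779/929)) = -4*(-193 + 1779/929) = -4*(-177518/929) = 710072/929 ≈ 764.34)
√(T(-1*30) + v) = √((¼ + 3*(-1*30)²/8) + 710072/929) = √((¼ + (3/8)*(-30)²) + 710072/929) = √((¼ + (3/8)*900) + 710072/929) = √((¼ + 675/2) + 710072/929) = √(1351/4 + 710072/929) = √(4095367/3716) = √3804595943/1858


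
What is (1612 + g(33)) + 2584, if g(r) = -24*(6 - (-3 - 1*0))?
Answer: 3980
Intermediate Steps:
g(r) = -216 (g(r) = -24*(6 - (-3 + 0)) = -24*(6 - 1*(-3)) = -24*(6 + 3) = -24*9 = -216)
(1612 + g(33)) + 2584 = (1612 - 216) + 2584 = 1396 + 2584 = 3980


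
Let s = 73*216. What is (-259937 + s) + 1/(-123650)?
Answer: -30191496851/123650 ≈ -2.4417e+5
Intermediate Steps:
s = 15768
(-259937 + s) + 1/(-123650) = (-259937 + 15768) + 1/(-123650) = -244169 - 1/123650 = -30191496851/123650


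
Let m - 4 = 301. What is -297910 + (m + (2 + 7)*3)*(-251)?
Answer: -381242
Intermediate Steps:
m = 305 (m = 4 + 301 = 305)
-297910 + (m + (2 + 7)*3)*(-251) = -297910 + (305 + (2 + 7)*3)*(-251) = -297910 + (305 + 9*3)*(-251) = -297910 + (305 + 27)*(-251) = -297910 + 332*(-251) = -297910 - 83332 = -381242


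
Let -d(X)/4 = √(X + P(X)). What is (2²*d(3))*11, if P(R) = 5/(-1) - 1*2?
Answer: -352*I ≈ -352.0*I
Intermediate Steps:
P(R) = -7 (P(R) = 5*(-1) - 2 = -5 - 2 = -7)
d(X) = -4*√(-7 + X) (d(X) = -4*√(X - 7) = -4*√(-7 + X))
(2²*d(3))*11 = (2²*(-4*√(-7 + 3)))*11 = (4*(-8*I))*11 = -32*I*11 = -352*I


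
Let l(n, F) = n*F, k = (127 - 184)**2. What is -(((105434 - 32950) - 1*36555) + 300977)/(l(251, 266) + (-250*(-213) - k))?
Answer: -336906/116767 ≈ -2.8853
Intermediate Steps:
k = 3249 (k = (-57)**2 = 3249)
l(n, F) = F*n
-(((105434 - 32950) - 1*36555) + 300977)/(l(251, 266) + (-250*(-213) - k)) = -(((105434 - 32950) - 1*36555) + 300977)/(266*251 + (-250*(-213) - 1*3249)) = -((72484 - 36555) + 300977)/(66766 + (53250 - 3249)) = -(35929 + 300977)/(66766 + 50001) = -336906/116767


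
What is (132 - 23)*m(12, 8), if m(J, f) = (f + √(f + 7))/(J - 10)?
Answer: 436 + 109*√15/2 ≈ 647.08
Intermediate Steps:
m(J, f) = (f + √(7 + f))/(-10 + J)
(132 - 23)*m(12, 8) = (132 - 23)*((8 + √(7 + 8))/(-10 + 12)) = 109*((8 + √15)/2) = 109*(4 + √15/2) = 436 + 109*√15/2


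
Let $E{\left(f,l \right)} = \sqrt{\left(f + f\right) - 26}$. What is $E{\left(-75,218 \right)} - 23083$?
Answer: $-23083 + 4 i \sqrt{11} \approx -23083.0 + 13.266 i$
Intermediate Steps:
$E{\left(f,l \right)} = \sqrt{-26 + 2 f}$ ($E{\left(f,l \right)} = \sqrt{2 f - 26} = \sqrt{-26 + 2 f}$)
$E{\left(-75,218 \right)} - 23083 = \sqrt{-26 + 2 \left(-75\right)} - 23083 = \sqrt{-26 - 150} - 23083 = \sqrt{-176} - 23083 = 4 i \sqrt{11} - 23083 = -23083 + 4 i \sqrt{11}$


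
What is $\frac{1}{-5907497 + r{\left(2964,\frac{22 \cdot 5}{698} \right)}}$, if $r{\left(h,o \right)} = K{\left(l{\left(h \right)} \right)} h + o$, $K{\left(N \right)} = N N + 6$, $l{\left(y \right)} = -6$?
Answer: $- \frac{349}{2018270086} \approx -1.7292 \cdot 10^{-7}$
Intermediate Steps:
$K{\left(N \right)} = 6 + N^{2}$ ($K{\left(N \right)} = N^{2} + 6 = 6 + N^{2}$)
$r{\left(h,o \right)} = o + 42 h$ ($r{\left(h,o \right)} = \left(6 + \left(-6\right)^{2}\right) h + o = \left(6 + 36\right) h + o = 42 h + o = o + 42 h$)
$\frac{1}{-5907497 + r{\left(2964,\frac{22 \cdot 5}{698} \right)}} = \frac{1}{-5907497 + \left(\frac{22 \cdot 5}{698} + 42 \cdot 2964\right)} = \frac{1}{-5907497 + \left(110 \cdot \frac{1}{698} + 124488\right)} = \frac{1}{-5907497 + \left(\frac{55}{349} + 124488\right)} = \frac{1}{-5907497 + \frac{43446367}{349}} = \frac{1}{- \frac{2018270086}{349}} = - \frac{349}{2018270086}$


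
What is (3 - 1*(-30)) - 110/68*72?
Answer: -1419/17 ≈ -83.471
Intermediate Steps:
(3 - 1*(-30)) - 110/68*72 = (3 + 30) - 110*1/68*72 = 33 - 55/34*72 = 33 - 1980/17 = -1419/17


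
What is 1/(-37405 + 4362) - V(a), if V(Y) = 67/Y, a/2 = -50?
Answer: 2213781/3304300 ≈ 0.66997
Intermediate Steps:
a = -100 (a = 2*(-50) = -100)
1/(-37405 + 4362) - V(a) = 1/(-37405 + 4362) - 67/(-100) = 1/(-33043) - 67*(-1)/100 = -1/33043 - 1*(-67/100) = -1/33043 + 67/100 = 2213781/3304300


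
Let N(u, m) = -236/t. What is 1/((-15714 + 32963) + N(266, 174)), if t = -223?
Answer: 223/3846763 ≈ 5.7971e-5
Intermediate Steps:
N(u, m) = 236/223 (N(u, m) = -236/(-223) = -236*(-1/223) = 236/223)
1/((-15714 + 32963) + N(266, 174)) = 1/((-15714 + 32963) + 236/223) = 1/(17249 + 236/223) = 1/(3846763/223) = 223/3846763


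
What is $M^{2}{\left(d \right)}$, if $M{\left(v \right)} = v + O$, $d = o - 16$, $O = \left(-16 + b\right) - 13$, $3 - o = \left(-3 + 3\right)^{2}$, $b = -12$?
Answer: $2916$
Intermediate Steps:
$o = 3$ ($o = 3 - \left(-3 + 3\right)^{2} = 3 - 0^{2} = 3 - 0 = 3 + 0 = 3$)
$O = -41$ ($O = \left(-16 - 12\right) - 13 = -28 - 13 = -41$)
$d = -13$ ($d = 3 - 16 = -13$)
$M{\left(v \right)} = -41 + v$ ($M{\left(v \right)} = v - 41 = -41 + v$)
$M^{2}{\left(d \right)} = \left(-41 - 13\right)^{2} = \left(-54\right)^{2} = 2916$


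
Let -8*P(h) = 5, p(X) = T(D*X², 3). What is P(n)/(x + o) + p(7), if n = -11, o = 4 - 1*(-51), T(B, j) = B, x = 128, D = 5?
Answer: 358675/1464 ≈ 245.00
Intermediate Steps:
o = 55 (o = 4 + 51 = 55)
p(X) = 5*X²
P(h) = -5/8 (P(h) = -⅛*5 = -5/8)
P(n)/(x + o) + p(7) = -5/(8*(128 + 55)) + 5*7² = -5/8/183 + 5*49 = -5/8*1/183 + 245 = -5/1464 + 245 = 358675/1464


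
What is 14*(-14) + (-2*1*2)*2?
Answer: -204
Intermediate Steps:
14*(-14) + (-2*1*2)*2 = -196 - 2*2*2 = -196 - 4*2 = -196 - 8 = -204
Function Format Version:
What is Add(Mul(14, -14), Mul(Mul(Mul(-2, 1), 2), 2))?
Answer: -204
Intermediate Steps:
Add(Mul(14, -14), Mul(Mul(Mul(-2, 1), 2), 2)) = Add(-196, Mul(Mul(-2, 2), 2)) = Add(-196, Mul(-4, 2)) = Add(-196, -8) = -204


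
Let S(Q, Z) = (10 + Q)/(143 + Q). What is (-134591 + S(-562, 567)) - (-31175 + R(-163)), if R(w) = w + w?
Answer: -43194158/419 ≈ -1.0309e+5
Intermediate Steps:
S(Q, Z) = (10 + Q)/(143 + Q)
R(w) = 2*w
(-134591 + S(-562, 567)) - (-31175 + R(-163)) = (-134591 + (10 - 562)/(143 - 562)) - (-31175 + 2*(-163)) = (-134591 - 552/(-419)) - (-31175 - 326) = (-134591 - 1/419*(-552)) - 1*(-31501) = (-134591 + 552/419) + 31501 = -56393077/419 + 31501 = -43194158/419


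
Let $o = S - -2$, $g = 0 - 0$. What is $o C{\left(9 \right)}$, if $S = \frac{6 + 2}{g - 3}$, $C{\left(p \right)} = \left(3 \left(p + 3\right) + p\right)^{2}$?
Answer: $-1350$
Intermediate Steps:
$C{\left(p \right)} = \left(9 + 4 p\right)^{2}$ ($C{\left(p \right)} = \left(3 \left(3 + p\right) + p\right)^{2} = \left(\left(9 + 3 p\right) + p\right)^{2} = \left(9 + 4 p\right)^{2}$)
$g = 0$ ($g = 0 + 0 = 0$)
$S = - \frac{8}{3}$ ($S = \frac{6 + 2}{0 - 3} = \frac{8}{-3} = 8 \left(- \frac{1}{3}\right) = - \frac{8}{3} \approx -2.6667$)
$o = - \frac{2}{3}$ ($o = - \frac{8}{3} - -2 = - \frac{8}{3} + 2 = - \frac{2}{3} \approx -0.66667$)
$o C{\left(9 \right)} = - \frac{2 \left(9 + 4 \cdot 9\right)^{2}}{3} = - \frac{2 \left(9 + 36\right)^{2}}{3} = - \frac{2 \cdot 45^{2}}{3} = \left(- \frac{2}{3}\right) 2025 = -1350$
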